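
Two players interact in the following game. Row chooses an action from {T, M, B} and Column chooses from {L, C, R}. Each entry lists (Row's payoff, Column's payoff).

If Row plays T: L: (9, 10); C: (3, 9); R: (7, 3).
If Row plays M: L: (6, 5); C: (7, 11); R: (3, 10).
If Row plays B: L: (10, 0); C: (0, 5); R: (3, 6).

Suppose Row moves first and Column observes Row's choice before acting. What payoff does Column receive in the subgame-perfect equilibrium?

10

Backward induction with Row moving first.
- T: BR = L, leader payoff 9.
- M: BR = C, leader payoff 7.
- B: BR = R, leader payoff 3.
Among 9, 7, 3, the best is 9 at T. Subgame-perfect outcome: (T, L) with payoffs (9, 10).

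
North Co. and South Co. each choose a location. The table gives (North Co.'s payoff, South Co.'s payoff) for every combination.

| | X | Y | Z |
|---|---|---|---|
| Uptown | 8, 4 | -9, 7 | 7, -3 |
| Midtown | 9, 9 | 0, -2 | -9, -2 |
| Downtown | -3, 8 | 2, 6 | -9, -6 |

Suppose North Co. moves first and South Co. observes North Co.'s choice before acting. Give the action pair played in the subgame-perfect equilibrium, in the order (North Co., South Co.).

(Midtown, X)

Work backward from South Co.'s decision.
- Uptown → South Co. plays Y (best of 4, 7, -3); North Co. gets -9.
- Midtown → South Co. plays X (best of 9, -2, -2); North Co. gets 9.
- Downtown → South Co. plays X (best of 8, 6, -6); North Co. gets -3.
Among -9, 9, -3, the best is 9 at Midtown. Subgame-perfect outcome: (Midtown, X) with payoffs (9, 9).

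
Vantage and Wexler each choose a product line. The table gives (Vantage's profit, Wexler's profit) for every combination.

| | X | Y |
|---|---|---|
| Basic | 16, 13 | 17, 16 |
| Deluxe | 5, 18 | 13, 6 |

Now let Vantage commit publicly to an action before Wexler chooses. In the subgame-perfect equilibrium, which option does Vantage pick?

Wexler best-responds to each possible Vantage move:
- Basic: Wexler compares 13, 16 and picks Y; Vantage would get 17.
- Deluxe: Wexler compares 18, 6 and picks X; Vantage would get 5.
Maximizing over 17, 5, Vantage chooses Basic. Subgame-perfect outcome: (Basic, Y) with payoffs (17, 16).

Basic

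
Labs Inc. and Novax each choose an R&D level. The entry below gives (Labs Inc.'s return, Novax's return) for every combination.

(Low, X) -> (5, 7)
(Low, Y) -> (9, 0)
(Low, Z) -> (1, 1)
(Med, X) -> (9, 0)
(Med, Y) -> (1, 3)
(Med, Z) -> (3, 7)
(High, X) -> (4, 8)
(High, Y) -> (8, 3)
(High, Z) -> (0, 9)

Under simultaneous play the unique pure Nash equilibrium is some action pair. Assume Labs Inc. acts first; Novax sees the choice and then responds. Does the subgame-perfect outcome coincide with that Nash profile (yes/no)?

no

Work backward from Novax's decision.
- Low: BR = X, leader payoff 5.
- Med: BR = Z, leader payoff 3.
- High: BR = Z, leader payoff 0.
Among 5, 3, 0, the best is 5 at Low. Subgame-perfect outcome: (Low, X) with payoffs (5, 7).
Now find the simultaneous Nash equilibrium.
Labs Inc.'s best replies: X→Med; Y→Low; Z→Med.
Novax's best replies: Low→X; Med→Z; High→Z.
Only (Med, Z) has each player best-responding; Nash payoffs (3, 7).
Sequential outcome (Low, X) differs from the Nash profile (Med, Z).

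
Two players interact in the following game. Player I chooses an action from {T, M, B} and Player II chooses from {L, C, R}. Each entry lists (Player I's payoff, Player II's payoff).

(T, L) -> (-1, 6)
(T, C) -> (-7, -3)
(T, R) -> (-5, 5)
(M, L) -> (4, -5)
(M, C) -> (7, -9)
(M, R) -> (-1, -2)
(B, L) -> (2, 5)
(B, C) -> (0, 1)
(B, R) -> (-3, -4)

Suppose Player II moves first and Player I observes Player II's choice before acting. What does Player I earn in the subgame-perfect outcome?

-1

Player I best-responds to each possible Player II move:
- L → Player I plays M (best of -1, 4, 2); Player II gets -5.
- C → Player I plays M (best of -7, 7, 0); Player II gets -9.
- R → Player I plays M (best of -5, -1, -3); Player II gets -2.
Player II's induced payoffs are -5, -9, -2, so Player II commits to R. Subgame-perfect outcome: (M, R) with payoffs (-1, -2).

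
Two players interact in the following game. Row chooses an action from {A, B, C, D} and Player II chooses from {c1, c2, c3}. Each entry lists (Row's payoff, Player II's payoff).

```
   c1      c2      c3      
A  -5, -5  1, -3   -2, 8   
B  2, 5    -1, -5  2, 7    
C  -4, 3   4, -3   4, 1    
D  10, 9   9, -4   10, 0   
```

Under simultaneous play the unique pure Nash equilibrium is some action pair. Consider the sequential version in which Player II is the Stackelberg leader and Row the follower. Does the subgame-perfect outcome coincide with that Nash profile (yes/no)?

yes

Work backward from Row's decision.
- c1: Row compares -5, 2, -4, 10 and picks D; Player II would get 9.
- c2: Row compares 1, -1, 4, 9 and picks D; Player II would get -4.
- c3: Row compares -2, 2, 4, 10 and picks D; Player II would get 0.
Maximizing over 9, -4, 0, Player II chooses c1. Subgame-perfect outcome: (D, c1) with payoffs (10, 9).
For the simultaneous game, intersect best replies.
Row's best replies: c1→D; c2→D; c3→D.
Player II's best replies: A→c3; B→c3; C→c1; D→c1.
The unique mutual best reply is (D, c1), giving (10, 9).
Sequential outcome (D, c1) coincides with the Nash profile (D, c1).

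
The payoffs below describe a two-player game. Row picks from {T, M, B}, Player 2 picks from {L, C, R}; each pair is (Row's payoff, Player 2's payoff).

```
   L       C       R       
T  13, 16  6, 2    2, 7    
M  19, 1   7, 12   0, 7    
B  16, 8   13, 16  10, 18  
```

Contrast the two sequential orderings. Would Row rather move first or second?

first

If Row leads: Player 2's best replies are T→L, M→C, B→R; Row's induced payoffs 13, 7, 10; outcome (T, L), payoffs (13, 16).
If Player 2 leads: Row's best replies are L→M, C→B, R→B; Player 2's induced payoffs 1, 16, 18; outcome (B, R), payoffs (10, 18).
Row gets 13 moving first and 10 moving second, so Row prefers to move first.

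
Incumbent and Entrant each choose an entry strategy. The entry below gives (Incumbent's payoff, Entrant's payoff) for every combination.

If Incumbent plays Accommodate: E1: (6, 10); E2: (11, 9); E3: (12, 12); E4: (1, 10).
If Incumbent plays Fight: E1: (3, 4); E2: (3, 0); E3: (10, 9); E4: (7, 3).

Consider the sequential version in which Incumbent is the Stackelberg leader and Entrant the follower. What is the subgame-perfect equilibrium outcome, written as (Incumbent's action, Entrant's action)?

(Accommodate, E3)

Entrant best-responds to each possible Incumbent move:
- Accommodate: BR = E3, leader payoff 12.
- Fight: BR = E3, leader payoff 10.
Among 12, 10, the best is 12 at Accommodate. Subgame-perfect outcome: (Accommodate, E3) with payoffs (12, 12).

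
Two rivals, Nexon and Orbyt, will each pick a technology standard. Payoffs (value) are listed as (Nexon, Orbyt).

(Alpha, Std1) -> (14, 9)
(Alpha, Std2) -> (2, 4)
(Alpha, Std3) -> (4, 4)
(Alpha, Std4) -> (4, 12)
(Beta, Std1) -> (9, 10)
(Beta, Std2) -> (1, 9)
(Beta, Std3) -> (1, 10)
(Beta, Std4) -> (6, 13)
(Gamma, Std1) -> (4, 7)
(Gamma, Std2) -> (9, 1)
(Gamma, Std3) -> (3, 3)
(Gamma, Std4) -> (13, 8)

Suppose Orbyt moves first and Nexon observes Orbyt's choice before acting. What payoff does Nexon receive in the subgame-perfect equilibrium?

14

Backward induction with Orbyt moving first.
- Std1: Nexon compares 14, 9, 4 and picks Alpha; Orbyt would get 9.
- Std2: Nexon compares 2, 1, 9 and picks Gamma; Orbyt would get 1.
- Std3: Nexon compares 4, 1, 3 and picks Alpha; Orbyt would get 4.
- Std4: Nexon compares 4, 6, 13 and picks Gamma; Orbyt would get 8.
Among 9, 1, 4, 8, the best is 9 at Std1. Subgame-perfect outcome: (Alpha, Std1) with payoffs (14, 9).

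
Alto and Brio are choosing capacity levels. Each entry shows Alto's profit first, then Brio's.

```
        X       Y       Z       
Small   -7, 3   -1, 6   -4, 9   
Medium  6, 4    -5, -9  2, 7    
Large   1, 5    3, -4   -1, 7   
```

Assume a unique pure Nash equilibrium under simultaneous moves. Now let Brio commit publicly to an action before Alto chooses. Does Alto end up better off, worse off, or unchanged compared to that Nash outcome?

Solve by backward induction (Brio leads).
- X → Alto plays Medium (best of -7, 6, 1); Brio gets 4.
- Y → Alto plays Large (best of -1, -5, 3); Brio gets -4.
- Z → Alto plays Medium (best of -4, 2, -1); Brio gets 7.
Maximizing over 4, -4, 7, Brio chooses Z. Subgame-perfect outcome: (Medium, Z) with payoffs (2, 7).
Now find the simultaneous Nash equilibrium.
Alto's best replies: X→Medium; Y→Large; Z→Medium.
Brio's best replies: Small→Z; Medium→Z; Large→Z.
The unique mutual best reply is (Medium, Z), giving (2, 7).
Alto earns 2 sequentially versus 2 at the Nash outcome: unchanged.

unchanged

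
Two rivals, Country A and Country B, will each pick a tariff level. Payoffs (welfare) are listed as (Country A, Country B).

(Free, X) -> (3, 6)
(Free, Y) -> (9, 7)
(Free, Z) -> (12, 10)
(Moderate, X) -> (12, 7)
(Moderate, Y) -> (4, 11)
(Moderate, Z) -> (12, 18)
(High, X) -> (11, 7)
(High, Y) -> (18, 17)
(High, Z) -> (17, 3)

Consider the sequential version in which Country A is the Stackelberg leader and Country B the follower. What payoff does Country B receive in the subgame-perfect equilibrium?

Country B best-responds to each possible Country A move:
- Free → Country B plays Z (best of 6, 7, 10); Country A gets 12.
- Moderate → Country B plays Z (best of 7, 11, 18); Country A gets 12.
- High → Country B plays Y (best of 7, 17, 3); Country A gets 18.
Among 12, 12, 18, the best is 18 at High. Subgame-perfect outcome: (High, Y) with payoffs (18, 17).

17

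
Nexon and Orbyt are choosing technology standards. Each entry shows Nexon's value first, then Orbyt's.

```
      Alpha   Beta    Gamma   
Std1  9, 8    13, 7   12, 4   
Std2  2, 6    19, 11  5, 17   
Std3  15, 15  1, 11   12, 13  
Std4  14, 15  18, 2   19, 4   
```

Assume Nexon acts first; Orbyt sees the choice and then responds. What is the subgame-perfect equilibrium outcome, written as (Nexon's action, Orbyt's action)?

Backward induction with Nexon moving first.
- Std1: Orbyt compares 8, 7, 4 and picks Alpha; Nexon would get 9.
- Std2: Orbyt compares 6, 11, 17 and picks Gamma; Nexon would get 5.
- Std3: Orbyt compares 15, 11, 13 and picks Alpha; Nexon would get 15.
- Std4: Orbyt compares 15, 2, 4 and picks Alpha; Nexon would get 14.
Among 9, 5, 15, 14, the best is 15 at Std3. Subgame-perfect outcome: (Std3, Alpha) with payoffs (15, 15).

(Std3, Alpha)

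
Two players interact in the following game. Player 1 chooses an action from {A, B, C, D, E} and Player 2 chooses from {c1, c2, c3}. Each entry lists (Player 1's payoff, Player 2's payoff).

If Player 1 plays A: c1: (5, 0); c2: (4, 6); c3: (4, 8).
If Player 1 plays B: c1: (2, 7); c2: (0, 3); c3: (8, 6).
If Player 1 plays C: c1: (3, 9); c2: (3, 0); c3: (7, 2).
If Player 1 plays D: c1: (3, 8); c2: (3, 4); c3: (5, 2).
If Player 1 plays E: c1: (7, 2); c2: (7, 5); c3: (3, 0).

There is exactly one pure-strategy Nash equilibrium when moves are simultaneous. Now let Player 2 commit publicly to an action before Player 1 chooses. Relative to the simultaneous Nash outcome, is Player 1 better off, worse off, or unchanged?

Work backward from Player 1's decision.
- c1: BR = E, leader payoff 2.
- c2: BR = E, leader payoff 5.
- c3: BR = B, leader payoff 6.
Player 2's induced payoffs are 2, 5, 6, so Player 2 commits to c3. Subgame-perfect outcome: (B, c3) with payoffs (8, 6).
Under simultaneous play:
Player 1's best replies: c1→E; c2→E; c3→B.
Player 2's best replies: A→c3; B→c1; C→c1; D→c1; E→c2.
The unique mutual best reply is (E, c2), giving (7, 5).
Player 1 earns 8 sequentially versus 7 at the Nash outcome: better off.

better off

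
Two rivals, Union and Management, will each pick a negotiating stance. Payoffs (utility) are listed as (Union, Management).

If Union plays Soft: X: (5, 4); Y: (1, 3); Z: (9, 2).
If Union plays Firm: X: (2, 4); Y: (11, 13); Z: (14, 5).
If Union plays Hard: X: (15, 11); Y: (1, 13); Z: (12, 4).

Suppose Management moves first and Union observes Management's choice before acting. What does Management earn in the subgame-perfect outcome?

13

Work backward from Union's decision.
- X: BR = Hard, leader payoff 11.
- Y: BR = Firm, leader payoff 13.
- Z: BR = Firm, leader payoff 5.
Maximizing over 11, 13, 5, Management chooses Y. Subgame-perfect outcome: (Firm, Y) with payoffs (11, 13).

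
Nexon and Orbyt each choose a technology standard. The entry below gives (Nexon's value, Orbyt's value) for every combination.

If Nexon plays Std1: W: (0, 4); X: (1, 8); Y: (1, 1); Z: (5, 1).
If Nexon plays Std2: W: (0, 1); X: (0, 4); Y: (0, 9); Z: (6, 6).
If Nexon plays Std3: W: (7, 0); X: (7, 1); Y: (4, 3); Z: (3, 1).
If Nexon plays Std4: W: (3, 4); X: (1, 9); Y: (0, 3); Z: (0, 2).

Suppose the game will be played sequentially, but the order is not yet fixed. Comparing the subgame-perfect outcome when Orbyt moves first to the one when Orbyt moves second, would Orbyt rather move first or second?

first

If Nexon leads: Orbyt's best replies are Std1→X, Std2→Y, Std3→Y, Std4→X; Nexon's induced payoffs 1, 0, 4, 1; outcome (Std3, Y), payoffs (4, 3).
If Orbyt leads: Nexon's best replies are W→Std3, X→Std3, Y→Std3, Z→Std2; Orbyt's induced payoffs 0, 1, 3, 6; outcome (Std2, Z), payoffs (6, 6).
Orbyt gets 6 moving first and 3 moving second, so Orbyt prefers to move first.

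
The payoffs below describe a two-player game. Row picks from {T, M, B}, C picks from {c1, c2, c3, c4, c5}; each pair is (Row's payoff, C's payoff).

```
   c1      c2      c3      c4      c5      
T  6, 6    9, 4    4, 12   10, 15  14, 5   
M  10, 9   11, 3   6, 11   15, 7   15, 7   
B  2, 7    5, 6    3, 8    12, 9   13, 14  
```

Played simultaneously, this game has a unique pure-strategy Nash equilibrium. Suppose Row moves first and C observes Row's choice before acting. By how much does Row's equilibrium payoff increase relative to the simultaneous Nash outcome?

Backward induction with Row moving first.
- T: C compares 6, 4, 12, 15, 5 and picks c4; Row would get 10.
- M: C compares 9, 3, 11, 7, 7 and picks c3; Row would get 6.
- B: C compares 7, 6, 8, 9, 14 and picks c5; Row would get 13.
Among 10, 6, 13, the best is 13 at B. Subgame-perfect outcome: (B, c5) with payoffs (13, 14).
Now find the simultaneous Nash equilibrium.
Row's best replies: c1→M; c2→M; c3→M; c4→M; c5→M.
C's best replies: T→c4; M→c3; B→c5.
The unique mutual best reply is (M, c3), giving (6, 11).
Row's commitment gain: 13 − 6 = 7.

7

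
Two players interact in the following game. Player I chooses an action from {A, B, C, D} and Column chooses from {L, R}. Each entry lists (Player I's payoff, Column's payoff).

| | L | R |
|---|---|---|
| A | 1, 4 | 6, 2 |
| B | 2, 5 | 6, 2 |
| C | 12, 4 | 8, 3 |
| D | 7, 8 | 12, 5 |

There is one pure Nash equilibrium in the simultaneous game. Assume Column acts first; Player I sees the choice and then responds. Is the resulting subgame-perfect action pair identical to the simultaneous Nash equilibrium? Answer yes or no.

Work backward from Player I's decision.
- L: BR = C, leader payoff 4.
- R: BR = D, leader payoff 5.
Among 4, 5, the best is 5 at R. Subgame-perfect outcome: (D, R) with payoffs (12, 5).
Now find the simultaneous Nash equilibrium.
Player I's best replies: L→C; R→D.
Column's best replies: A→L; B→L; C→L; D→L.
The unique mutual best reply is (C, L), giving (12, 4).
Sequential outcome (D, R) differs from the Nash profile (C, L).

no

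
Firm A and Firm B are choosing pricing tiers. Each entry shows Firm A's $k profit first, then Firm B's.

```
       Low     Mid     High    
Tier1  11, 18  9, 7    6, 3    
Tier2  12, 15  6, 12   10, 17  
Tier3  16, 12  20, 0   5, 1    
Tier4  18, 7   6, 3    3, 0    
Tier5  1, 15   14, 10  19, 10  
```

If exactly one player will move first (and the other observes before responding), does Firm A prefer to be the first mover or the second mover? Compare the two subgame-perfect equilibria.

If Firm A leads: Firm B's best replies are Tier1→Low, Tier2→High, Tier3→Low, Tier4→Low, Tier5→Low; Firm A's induced payoffs 11, 10, 16, 18, 1; outcome (Tier4, Low), payoffs (18, 7).
If Firm B leads: Firm A's best replies are Low→Tier4, Mid→Tier3, High→Tier5; Firm B's induced payoffs 7, 0, 10; outcome (Tier5, High), payoffs (19, 10).
Firm A gets 18 moving first and 19 moving second, so Firm A prefers to move second.

second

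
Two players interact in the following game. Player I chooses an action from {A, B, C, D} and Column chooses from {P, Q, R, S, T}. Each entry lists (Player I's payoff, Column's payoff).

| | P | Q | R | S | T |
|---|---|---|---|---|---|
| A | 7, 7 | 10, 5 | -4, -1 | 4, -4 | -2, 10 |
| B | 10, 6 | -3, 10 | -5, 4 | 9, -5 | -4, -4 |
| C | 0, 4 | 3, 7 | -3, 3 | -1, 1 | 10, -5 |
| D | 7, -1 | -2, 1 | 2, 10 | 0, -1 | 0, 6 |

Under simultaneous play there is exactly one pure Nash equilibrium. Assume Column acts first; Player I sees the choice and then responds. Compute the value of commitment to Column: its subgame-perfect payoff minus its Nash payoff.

0

Player I best-responds to each possible Column move:
- P: BR = B, leader payoff 6.
- Q: BR = A, leader payoff 5.
- R: BR = D, leader payoff 10.
- S: BR = B, leader payoff -5.
- T: BR = C, leader payoff -5.
Among 6, 5, 10, -5, -5, the best is 10 at R. Subgame-perfect outcome: (D, R) with payoffs (2, 10).
For the simultaneous game, intersect best replies.
Player I's best replies: P→B; Q→A; R→D; S→B; T→C.
Column's best replies: A→T; B→Q; C→Q; D→R.
The unique mutual best reply is (D, R), giving (2, 10).
Column's commitment gain: 10 − 10 = 0.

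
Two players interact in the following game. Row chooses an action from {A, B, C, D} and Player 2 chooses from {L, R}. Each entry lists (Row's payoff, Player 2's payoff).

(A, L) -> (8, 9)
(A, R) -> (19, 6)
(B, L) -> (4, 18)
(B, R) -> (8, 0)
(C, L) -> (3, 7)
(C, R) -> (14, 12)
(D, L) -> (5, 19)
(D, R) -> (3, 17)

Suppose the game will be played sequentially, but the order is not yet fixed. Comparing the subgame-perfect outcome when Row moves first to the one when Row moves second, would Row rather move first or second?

first

If Row leads: Player 2's best replies are A→L, B→L, C→R, D→L; Row's induced payoffs 8, 4, 14, 5; outcome (C, R), payoffs (14, 12).
If Player 2 leads: Row's best replies are L→A, R→A; Player 2's induced payoffs 9, 6; outcome (A, L), payoffs (8, 9).
Row gets 14 moving first and 8 moving second, so Row prefers to move first.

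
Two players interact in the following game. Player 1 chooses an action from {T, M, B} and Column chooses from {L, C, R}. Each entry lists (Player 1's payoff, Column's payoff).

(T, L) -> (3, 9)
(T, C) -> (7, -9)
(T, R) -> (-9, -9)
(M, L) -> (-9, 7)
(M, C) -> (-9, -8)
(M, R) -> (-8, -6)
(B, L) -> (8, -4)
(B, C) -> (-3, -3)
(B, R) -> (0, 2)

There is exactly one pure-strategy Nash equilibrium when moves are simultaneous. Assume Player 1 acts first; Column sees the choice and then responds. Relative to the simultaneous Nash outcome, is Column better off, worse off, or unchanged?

better off

Column best-responds to each possible Player 1 move:
- T: Column compares 9, -9, -9 and picks L; Player 1 would get 3.
- M: Column compares 7, -8, -6 and picks L; Player 1 would get -9.
- B: Column compares -4, -3, 2 and picks R; Player 1 would get 0.
Player 1's induced payoffs are 3, -9, 0, so Player 1 commits to T. Subgame-perfect outcome: (T, L) with payoffs (3, 9).
Now find the simultaneous Nash equilibrium.
Player 1's best replies: L→B; C→T; R→B.
Column's best replies: T→L; M→L; B→R.
The unique mutual best reply is (B, R), giving (0, 2).
Column earns 9 sequentially versus 2 at the Nash outcome: better off.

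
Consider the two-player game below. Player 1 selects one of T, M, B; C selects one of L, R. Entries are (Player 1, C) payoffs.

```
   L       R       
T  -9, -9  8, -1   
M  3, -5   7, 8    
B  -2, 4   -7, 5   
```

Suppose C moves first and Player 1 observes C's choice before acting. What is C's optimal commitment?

Solve by backward induction (C leads).
- L: BR = M, leader payoff -5.
- R: BR = T, leader payoff -1.
Among -5, -1, the best is -1 at R. Subgame-perfect outcome: (T, R) with payoffs (8, -1).

R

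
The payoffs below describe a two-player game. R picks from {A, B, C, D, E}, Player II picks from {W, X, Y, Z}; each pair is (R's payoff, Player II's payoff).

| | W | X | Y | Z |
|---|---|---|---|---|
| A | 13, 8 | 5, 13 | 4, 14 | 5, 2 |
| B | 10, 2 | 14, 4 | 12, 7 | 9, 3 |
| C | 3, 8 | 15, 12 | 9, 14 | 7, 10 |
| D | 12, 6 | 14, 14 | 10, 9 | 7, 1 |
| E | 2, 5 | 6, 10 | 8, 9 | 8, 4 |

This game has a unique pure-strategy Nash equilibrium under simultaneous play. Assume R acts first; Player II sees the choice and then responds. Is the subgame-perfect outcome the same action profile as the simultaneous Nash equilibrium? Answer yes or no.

Player II best-responds to each possible R move:
- A: Player II compares 8, 13, 14, 2 and picks Y; R would get 4.
- B: Player II compares 2, 4, 7, 3 and picks Y; R would get 12.
- C: Player II compares 8, 12, 14, 10 and picks Y; R would get 9.
- D: Player II compares 6, 14, 9, 1 and picks X; R would get 14.
- E: Player II compares 5, 10, 9, 4 and picks X; R would get 6.
Among 4, 12, 9, 14, 6, the best is 14 at D. Subgame-perfect outcome: (D, X) with payoffs (14, 14).
For the simultaneous game, intersect best replies.
R's best replies: W→A; X→C; Y→B; Z→B.
Player II's best replies: A→Y; B→Y; C→Y; D→X; E→X.
The unique mutual best reply is (B, Y), giving (12, 7).
Sequential outcome (D, X) differs from the Nash profile (B, Y).

no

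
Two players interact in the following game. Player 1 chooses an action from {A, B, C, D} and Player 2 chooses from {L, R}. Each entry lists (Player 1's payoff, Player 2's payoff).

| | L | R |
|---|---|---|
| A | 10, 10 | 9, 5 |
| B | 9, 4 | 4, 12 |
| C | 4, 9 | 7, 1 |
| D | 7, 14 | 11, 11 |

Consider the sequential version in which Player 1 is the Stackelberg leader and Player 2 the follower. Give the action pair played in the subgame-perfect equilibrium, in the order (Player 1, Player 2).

(A, L)

Player 2 best-responds to each possible Player 1 move:
- A: BR = L, leader payoff 10.
- B: BR = R, leader payoff 4.
- C: BR = L, leader payoff 4.
- D: BR = L, leader payoff 7.
Player 1's induced payoffs are 10, 4, 4, 7, so Player 1 commits to A. Subgame-perfect outcome: (A, L) with payoffs (10, 10).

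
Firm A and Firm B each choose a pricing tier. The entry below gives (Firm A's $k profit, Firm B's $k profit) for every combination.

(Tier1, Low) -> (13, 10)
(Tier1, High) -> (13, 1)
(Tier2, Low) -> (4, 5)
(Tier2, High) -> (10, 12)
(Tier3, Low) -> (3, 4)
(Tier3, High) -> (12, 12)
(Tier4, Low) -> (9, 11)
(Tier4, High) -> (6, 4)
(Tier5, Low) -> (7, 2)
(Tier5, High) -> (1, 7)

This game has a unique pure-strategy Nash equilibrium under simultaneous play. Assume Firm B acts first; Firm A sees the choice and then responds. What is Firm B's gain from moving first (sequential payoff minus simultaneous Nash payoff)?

Firm A best-responds to each possible Firm B move:
- Low → Firm A plays Tier1 (best of 13, 4, 3, 9, 7); Firm B gets 10.
- High → Firm A plays Tier1 (best of 13, 10, 12, 6, 1); Firm B gets 1.
Firm B's induced payoffs are 10, 1, so Firm B commits to Low. Subgame-perfect outcome: (Tier1, Low) with payoffs (13, 10).
Now find the simultaneous Nash equilibrium.
Firm A's best replies: Low→Tier1; High→Tier1.
Firm B's best replies: Tier1→Low; Tier2→High; Tier3→High; Tier4→Low; Tier5→High.
Only (Tier1, Low) has each player best-responding; Nash payoffs (13, 10).
Firm B's commitment gain: 10 − 10 = 0.

0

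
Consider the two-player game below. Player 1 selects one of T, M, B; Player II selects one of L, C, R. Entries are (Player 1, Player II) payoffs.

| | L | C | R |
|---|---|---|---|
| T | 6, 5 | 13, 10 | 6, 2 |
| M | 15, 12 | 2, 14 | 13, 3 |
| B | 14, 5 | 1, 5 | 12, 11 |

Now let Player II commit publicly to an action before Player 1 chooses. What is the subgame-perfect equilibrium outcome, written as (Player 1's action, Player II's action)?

(M, L)

Solve by backward induction (Player II leads).
- L: Player 1 compares 6, 15, 14 and picks M; Player II would get 12.
- C: Player 1 compares 13, 2, 1 and picks T; Player II would get 10.
- R: Player 1 compares 6, 13, 12 and picks M; Player II would get 3.
Among 12, 10, 3, the best is 12 at L. Subgame-perfect outcome: (M, L) with payoffs (15, 12).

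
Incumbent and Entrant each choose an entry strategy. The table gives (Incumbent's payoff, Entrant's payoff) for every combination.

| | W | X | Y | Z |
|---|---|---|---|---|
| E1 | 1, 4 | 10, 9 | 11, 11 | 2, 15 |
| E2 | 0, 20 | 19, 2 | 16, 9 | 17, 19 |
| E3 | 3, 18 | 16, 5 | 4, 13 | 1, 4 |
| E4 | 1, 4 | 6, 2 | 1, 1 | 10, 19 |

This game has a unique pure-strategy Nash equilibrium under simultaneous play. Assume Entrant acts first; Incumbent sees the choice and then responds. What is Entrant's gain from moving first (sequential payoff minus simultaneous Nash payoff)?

Incumbent best-responds to each possible Entrant move:
- W → Incumbent plays E3 (best of 1, 0, 3, 1); Entrant gets 18.
- X → Incumbent plays E2 (best of 10, 19, 16, 6); Entrant gets 2.
- Y → Incumbent plays E2 (best of 11, 16, 4, 1); Entrant gets 9.
- Z → Incumbent plays E2 (best of 2, 17, 1, 10); Entrant gets 19.
Among 18, 2, 9, 19, the best is 19 at Z. Subgame-perfect outcome: (E2, Z) with payoffs (17, 19).
Now find the simultaneous Nash equilibrium.
Incumbent's best replies: W→E3; X→E2; Y→E2; Z→E2.
Entrant's best replies: E1→Z; E2→W; E3→W; E4→Z.
The unique mutual best reply is (E3, W), giving (3, 18).
Entrant's commitment gain: 19 − 18 = 1.

1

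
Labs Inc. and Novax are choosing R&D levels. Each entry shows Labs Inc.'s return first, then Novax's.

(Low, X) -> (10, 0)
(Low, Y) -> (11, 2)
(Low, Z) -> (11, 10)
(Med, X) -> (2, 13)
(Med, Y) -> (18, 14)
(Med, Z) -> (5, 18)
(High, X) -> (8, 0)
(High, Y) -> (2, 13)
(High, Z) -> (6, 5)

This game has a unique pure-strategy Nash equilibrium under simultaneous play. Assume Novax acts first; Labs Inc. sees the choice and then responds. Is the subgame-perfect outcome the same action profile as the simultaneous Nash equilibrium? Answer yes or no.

Backward induction with Novax moving first.
- X: Labs Inc. compares 10, 2, 8 and picks Low; Novax would get 0.
- Y: Labs Inc. compares 11, 18, 2 and picks Med; Novax would get 14.
- Z: Labs Inc. compares 11, 5, 6 and picks Low; Novax would get 10.
Among 0, 14, 10, the best is 14 at Y. Subgame-perfect outcome: (Med, Y) with payoffs (18, 14).
For the simultaneous game, intersect best replies.
Labs Inc.'s best replies: X→Low; Y→Med; Z→Low.
Novax's best replies: Low→Z; Med→Z; High→Y.
The unique mutual best reply is (Low, Z), giving (11, 10).
Sequential outcome (Med, Y) differs from the Nash profile (Low, Z).

no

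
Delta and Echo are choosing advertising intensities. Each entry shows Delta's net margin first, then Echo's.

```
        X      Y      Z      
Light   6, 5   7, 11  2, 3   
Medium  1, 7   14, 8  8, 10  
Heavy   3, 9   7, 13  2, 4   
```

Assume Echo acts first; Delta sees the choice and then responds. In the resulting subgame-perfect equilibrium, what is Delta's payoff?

8

Solve by backward induction (Echo leads).
- X: BR = Light, leader payoff 5.
- Y: BR = Medium, leader payoff 8.
- Z: BR = Medium, leader payoff 10.
Among 5, 8, 10, the best is 10 at Z. Subgame-perfect outcome: (Medium, Z) with payoffs (8, 10).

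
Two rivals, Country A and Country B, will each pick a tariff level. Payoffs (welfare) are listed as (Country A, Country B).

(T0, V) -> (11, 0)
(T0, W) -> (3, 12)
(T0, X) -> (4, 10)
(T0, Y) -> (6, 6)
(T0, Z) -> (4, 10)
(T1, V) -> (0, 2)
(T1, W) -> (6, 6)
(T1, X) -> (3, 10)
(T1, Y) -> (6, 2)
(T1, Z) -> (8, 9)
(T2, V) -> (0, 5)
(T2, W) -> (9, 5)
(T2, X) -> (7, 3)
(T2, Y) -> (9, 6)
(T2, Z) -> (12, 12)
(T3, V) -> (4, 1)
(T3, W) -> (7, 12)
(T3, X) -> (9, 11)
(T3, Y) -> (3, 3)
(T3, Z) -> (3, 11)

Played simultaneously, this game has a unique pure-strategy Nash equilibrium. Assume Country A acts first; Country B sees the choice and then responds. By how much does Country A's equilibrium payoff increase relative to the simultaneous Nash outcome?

0

Solve by backward induction (Country A leads).
- T0 → Country B plays W (best of 0, 12, 10, 6, 10); Country A gets 3.
- T1 → Country B plays X (best of 2, 6, 10, 2, 9); Country A gets 3.
- T2 → Country B plays Z (best of 5, 5, 3, 6, 12); Country A gets 12.
- T3 → Country B plays W (best of 1, 12, 11, 3, 11); Country A gets 7.
Country A's induced payoffs are 3, 3, 12, 7, so Country A commits to T2. Subgame-perfect outcome: (T2, Z) with payoffs (12, 12).
Under simultaneous play:
Country A's best replies: V→T0; W→T2; X→T3; Y→T2; Z→T2.
Country B's best replies: T0→W; T1→X; T2→Z; T3→W.
The unique mutual best reply is (T2, Z), giving (12, 12).
Country A's commitment gain: 12 − 12 = 0.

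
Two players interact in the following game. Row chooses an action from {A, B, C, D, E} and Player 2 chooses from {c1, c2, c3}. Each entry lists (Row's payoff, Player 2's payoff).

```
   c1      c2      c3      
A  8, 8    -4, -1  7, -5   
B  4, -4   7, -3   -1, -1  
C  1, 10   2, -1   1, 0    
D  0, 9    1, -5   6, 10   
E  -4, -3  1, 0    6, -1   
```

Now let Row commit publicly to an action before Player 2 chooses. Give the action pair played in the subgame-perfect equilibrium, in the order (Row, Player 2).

(A, c1)

Backward induction with Row moving first.
- A: Player 2 compares 8, -1, -5 and picks c1; Row would get 8.
- B: Player 2 compares -4, -3, -1 and picks c3; Row would get -1.
- C: Player 2 compares 10, -1, 0 and picks c1; Row would get 1.
- D: Player 2 compares 9, -5, 10 and picks c3; Row would get 6.
- E: Player 2 compares -3, 0, -1 and picks c2; Row would get 1.
Among 8, -1, 1, 6, 1, the best is 8 at A. Subgame-perfect outcome: (A, c1) with payoffs (8, 8).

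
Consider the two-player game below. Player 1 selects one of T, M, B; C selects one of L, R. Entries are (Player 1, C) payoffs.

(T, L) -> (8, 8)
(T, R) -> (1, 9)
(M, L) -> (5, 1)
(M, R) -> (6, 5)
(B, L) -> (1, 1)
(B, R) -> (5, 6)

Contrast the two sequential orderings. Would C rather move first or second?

If Player 1 leads: C's best replies are T→R, M→R, B→R; Player 1's induced payoffs 1, 6, 5; outcome (M, R), payoffs (6, 5).
If C leads: Player 1's best replies are L→T, R→M; C's induced payoffs 8, 5; outcome (T, L), payoffs (8, 8).
C gets 8 moving first and 5 moving second, so C prefers to move first.

first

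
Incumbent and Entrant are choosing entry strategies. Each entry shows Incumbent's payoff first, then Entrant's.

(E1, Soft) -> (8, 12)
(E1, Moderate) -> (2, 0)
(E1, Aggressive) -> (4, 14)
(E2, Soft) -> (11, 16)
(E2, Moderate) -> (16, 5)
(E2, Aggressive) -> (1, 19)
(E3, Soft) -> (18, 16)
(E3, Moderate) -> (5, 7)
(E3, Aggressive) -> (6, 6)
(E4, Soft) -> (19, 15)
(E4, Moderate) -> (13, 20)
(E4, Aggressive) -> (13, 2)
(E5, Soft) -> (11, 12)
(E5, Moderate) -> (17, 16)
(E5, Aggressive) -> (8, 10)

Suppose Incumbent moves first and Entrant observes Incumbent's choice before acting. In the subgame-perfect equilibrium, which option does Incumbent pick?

E3

Solve by backward induction (Incumbent leads).
- E1: BR = Aggressive, leader payoff 4.
- E2: BR = Aggressive, leader payoff 1.
- E3: BR = Soft, leader payoff 18.
- E4: BR = Moderate, leader payoff 13.
- E5: BR = Moderate, leader payoff 17.
Among 4, 1, 18, 13, 17, the best is 18 at E3. Subgame-perfect outcome: (E3, Soft) with payoffs (18, 16).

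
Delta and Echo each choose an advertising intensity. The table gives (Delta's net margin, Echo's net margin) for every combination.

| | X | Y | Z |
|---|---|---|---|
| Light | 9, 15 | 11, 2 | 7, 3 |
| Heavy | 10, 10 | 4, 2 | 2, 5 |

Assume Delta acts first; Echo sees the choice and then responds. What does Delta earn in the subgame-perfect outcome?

10

Echo best-responds to each possible Delta move:
- Light: BR = X, leader payoff 9.
- Heavy: BR = X, leader payoff 10.
Delta's induced payoffs are 9, 10, so Delta commits to Heavy. Subgame-perfect outcome: (Heavy, X) with payoffs (10, 10).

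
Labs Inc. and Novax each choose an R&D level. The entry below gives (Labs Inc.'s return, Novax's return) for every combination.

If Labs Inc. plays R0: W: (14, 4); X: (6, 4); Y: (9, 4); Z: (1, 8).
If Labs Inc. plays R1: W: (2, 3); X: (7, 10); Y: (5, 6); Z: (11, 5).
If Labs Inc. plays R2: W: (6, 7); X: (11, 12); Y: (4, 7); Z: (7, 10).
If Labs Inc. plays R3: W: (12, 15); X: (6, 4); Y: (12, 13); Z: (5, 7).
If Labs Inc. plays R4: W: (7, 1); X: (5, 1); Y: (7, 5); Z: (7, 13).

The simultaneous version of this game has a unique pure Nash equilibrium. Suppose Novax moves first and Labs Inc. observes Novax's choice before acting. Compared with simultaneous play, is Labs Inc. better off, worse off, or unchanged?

Solve by backward induction (Novax leads).
- W: Labs Inc. compares 14, 2, 6, 12, 7 and picks R0; Novax would get 4.
- X: Labs Inc. compares 6, 7, 11, 6, 5 and picks R2; Novax would get 12.
- Y: Labs Inc. compares 9, 5, 4, 12, 7 and picks R3; Novax would get 13.
- Z: Labs Inc. compares 1, 11, 7, 5, 7 and picks R1; Novax would get 5.
Novax's induced payoffs are 4, 12, 13, 5, so Novax commits to Y. Subgame-perfect outcome: (R3, Y) with payoffs (12, 13).
For the simultaneous game, intersect best replies.
Labs Inc.'s best replies: W→R0; X→R2; Y→R3; Z→R1.
Novax's best replies: R0→Z; R1→X; R2→X; R3→W; R4→Z.
Only (R2, X) has each player best-responding; Nash payoffs (11, 12).
Labs Inc. earns 12 sequentially versus 11 at the Nash outcome: better off.

better off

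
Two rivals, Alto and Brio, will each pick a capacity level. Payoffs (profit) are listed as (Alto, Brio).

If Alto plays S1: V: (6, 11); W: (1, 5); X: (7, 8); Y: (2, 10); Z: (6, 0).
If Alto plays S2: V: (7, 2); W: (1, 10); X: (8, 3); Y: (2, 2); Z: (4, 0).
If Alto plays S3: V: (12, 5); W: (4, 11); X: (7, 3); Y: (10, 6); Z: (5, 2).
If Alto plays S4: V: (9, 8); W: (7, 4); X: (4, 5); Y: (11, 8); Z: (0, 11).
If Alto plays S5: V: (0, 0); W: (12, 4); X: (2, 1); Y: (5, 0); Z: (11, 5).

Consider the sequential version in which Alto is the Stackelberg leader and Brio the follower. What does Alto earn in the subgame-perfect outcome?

11

Backward induction with Alto moving first.
- S1 → Brio plays V (best of 11, 5, 8, 10, 0); Alto gets 6.
- S2 → Brio plays W (best of 2, 10, 3, 2, 0); Alto gets 1.
- S3 → Brio plays W (best of 5, 11, 3, 6, 2); Alto gets 4.
- S4 → Brio plays Z (best of 8, 4, 5, 8, 11); Alto gets 0.
- S5 → Brio plays Z (best of 0, 4, 1, 0, 5); Alto gets 11.
Alto's induced payoffs are 6, 1, 4, 0, 11, so Alto commits to S5. Subgame-perfect outcome: (S5, Z) with payoffs (11, 5).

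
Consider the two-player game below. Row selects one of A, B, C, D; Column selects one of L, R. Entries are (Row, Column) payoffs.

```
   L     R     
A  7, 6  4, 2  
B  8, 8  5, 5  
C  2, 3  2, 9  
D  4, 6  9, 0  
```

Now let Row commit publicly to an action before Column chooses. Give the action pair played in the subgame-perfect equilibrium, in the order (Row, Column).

Solve by backward induction (Row leads).
- A: BR = L, leader payoff 7.
- B: BR = L, leader payoff 8.
- C: BR = R, leader payoff 2.
- D: BR = L, leader payoff 4.
Maximizing over 7, 8, 2, 4, Row chooses B. Subgame-perfect outcome: (B, L) with payoffs (8, 8).

(B, L)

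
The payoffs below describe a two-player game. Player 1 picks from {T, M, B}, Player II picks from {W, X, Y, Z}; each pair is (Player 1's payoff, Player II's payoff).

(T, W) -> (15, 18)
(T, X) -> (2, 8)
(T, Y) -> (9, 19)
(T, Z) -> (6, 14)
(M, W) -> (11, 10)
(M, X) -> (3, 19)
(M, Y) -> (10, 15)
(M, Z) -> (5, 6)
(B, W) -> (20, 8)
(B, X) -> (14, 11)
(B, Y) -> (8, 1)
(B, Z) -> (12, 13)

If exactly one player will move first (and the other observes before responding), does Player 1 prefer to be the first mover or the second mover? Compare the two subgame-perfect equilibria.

first

If Player 1 leads: Player II's best replies are T→Y, M→X, B→Z; Player 1's induced payoffs 9, 3, 12; outcome (B, Z), payoffs (12, 13).
If Player II leads: Player 1's best replies are W→B, X→B, Y→M, Z→B; Player II's induced payoffs 8, 11, 15, 13; outcome (M, Y), payoffs (10, 15).
Player 1 gets 12 moving first and 10 moving second, so Player 1 prefers to move first.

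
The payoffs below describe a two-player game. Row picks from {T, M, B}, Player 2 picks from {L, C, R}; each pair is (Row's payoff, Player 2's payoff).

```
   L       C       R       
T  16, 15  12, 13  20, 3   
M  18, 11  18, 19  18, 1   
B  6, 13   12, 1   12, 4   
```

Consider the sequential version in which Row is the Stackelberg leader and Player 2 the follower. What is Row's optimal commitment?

Backward induction with Row moving first.
- T → Player 2 plays L (best of 15, 13, 3); Row gets 16.
- M → Player 2 plays C (best of 11, 19, 1); Row gets 18.
- B → Player 2 plays L (best of 13, 1, 4); Row gets 6.
Among 16, 18, 6, the best is 18 at M. Subgame-perfect outcome: (M, C) with payoffs (18, 19).

M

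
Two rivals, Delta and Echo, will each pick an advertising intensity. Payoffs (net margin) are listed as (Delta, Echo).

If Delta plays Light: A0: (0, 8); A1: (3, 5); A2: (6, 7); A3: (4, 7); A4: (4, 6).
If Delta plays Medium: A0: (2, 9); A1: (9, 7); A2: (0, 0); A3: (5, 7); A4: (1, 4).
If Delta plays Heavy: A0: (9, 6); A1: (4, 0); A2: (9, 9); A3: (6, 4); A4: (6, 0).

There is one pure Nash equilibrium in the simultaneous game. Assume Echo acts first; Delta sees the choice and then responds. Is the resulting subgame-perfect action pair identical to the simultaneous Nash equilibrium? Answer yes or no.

Solve by backward induction (Echo leads).
- A0: BR = Heavy, leader payoff 6.
- A1: BR = Medium, leader payoff 7.
- A2: BR = Heavy, leader payoff 9.
- A3: BR = Heavy, leader payoff 4.
- A4: BR = Heavy, leader payoff 0.
Among 6, 7, 9, 4, 0, the best is 9 at A2. Subgame-perfect outcome: (Heavy, A2) with payoffs (9, 9).
Now find the simultaneous Nash equilibrium.
Delta's best replies: A0→Heavy; A1→Medium; A2→Heavy; A3→Heavy; A4→Heavy.
Echo's best replies: Light→A0; Medium→A0; Heavy→A2.
Only (Heavy, A2) has each player best-responding; Nash payoffs (9, 9).
Sequential outcome (Heavy, A2) coincides with the Nash profile (Heavy, A2).

yes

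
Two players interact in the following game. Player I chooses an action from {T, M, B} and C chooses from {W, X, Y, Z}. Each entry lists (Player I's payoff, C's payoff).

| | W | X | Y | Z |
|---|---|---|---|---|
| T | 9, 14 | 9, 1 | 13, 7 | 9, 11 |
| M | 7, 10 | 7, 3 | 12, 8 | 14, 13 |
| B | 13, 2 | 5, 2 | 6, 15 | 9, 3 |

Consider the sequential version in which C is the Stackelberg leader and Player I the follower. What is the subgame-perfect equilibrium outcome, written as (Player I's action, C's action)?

Solve by backward induction (C leads).
- W: Player I compares 9, 7, 13 and picks B; C would get 2.
- X: Player I compares 9, 7, 5 and picks T; C would get 1.
- Y: Player I compares 13, 12, 6 and picks T; C would get 7.
- Z: Player I compares 9, 14, 9 and picks M; C would get 13.
Among 2, 1, 7, 13, the best is 13 at Z. Subgame-perfect outcome: (M, Z) with payoffs (14, 13).

(M, Z)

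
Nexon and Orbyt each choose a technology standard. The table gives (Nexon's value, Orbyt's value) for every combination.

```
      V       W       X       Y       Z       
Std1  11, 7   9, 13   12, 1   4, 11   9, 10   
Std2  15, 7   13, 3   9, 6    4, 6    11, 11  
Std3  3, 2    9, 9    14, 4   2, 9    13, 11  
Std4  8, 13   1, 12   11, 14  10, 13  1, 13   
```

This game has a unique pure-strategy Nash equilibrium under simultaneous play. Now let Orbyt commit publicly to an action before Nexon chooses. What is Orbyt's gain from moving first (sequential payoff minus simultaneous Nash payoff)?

Nexon best-responds to each possible Orbyt move:
- V → Nexon plays Std2 (best of 11, 15, 3, 8); Orbyt gets 7.
- W → Nexon plays Std2 (best of 9, 13, 9, 1); Orbyt gets 3.
- X → Nexon plays Std3 (best of 12, 9, 14, 11); Orbyt gets 4.
- Y → Nexon plays Std4 (best of 4, 4, 2, 10); Orbyt gets 13.
- Z → Nexon plays Std3 (best of 9, 11, 13, 1); Orbyt gets 11.
Orbyt's induced payoffs are 7, 3, 4, 13, 11, so Orbyt commits to Y. Subgame-perfect outcome: (Std4, Y) with payoffs (10, 13).
For the simultaneous game, intersect best replies.
Nexon's best replies: V→Std2; W→Std2; X→Std3; Y→Std4; Z→Std3.
Orbyt's best replies: Std1→W; Std2→Z; Std3→Z; Std4→X.
Only (Std3, Z) has each player best-responding; Nash payoffs (13, 11).
Orbyt's commitment gain: 13 − 11 = 2.

2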